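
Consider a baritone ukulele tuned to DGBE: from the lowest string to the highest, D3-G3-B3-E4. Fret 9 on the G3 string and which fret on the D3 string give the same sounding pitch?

Fret 9 on G3 is MIDI 55 + 9 = 64 (E4). On the D3 string (open MIDI 50), that pitch is 64 − 50 = fret 14.

14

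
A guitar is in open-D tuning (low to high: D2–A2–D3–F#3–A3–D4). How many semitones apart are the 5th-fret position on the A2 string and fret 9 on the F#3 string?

A2 at fret 5 → D3 (MIDI 50); F#3 at fret 9 → D#4 (MIDI 63).
50 − 63 = -13, so the two pitches are 13 semitones apart, with D#4 the higher.

13 semitones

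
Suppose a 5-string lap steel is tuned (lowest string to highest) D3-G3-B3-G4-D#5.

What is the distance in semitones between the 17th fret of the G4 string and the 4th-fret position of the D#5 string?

5 semitones

G4 at fret 17 → C6 (MIDI 84); D#5 at fret 4 → G5 (MIDI 79).
84 − 79 = 5, so the two pitches are 5 semitones apart, with C6 the higher.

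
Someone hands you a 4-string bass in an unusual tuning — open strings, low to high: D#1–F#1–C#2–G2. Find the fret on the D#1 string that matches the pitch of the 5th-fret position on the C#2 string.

15

Fret 5 on C#2 is MIDI 37 + 5 = 42 (F#2). On the D#1 string (open MIDI 27), that pitch is 42 − 27 = fret 15.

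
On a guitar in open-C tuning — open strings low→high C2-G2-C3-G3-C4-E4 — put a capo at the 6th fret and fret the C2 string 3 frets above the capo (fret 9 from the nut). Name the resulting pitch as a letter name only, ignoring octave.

The capo raises the open C2 by 6 semitones to F♯2; fretting 3 more gives C2 + 6 + 3 = C2 + 9 semitones, landing on A.

A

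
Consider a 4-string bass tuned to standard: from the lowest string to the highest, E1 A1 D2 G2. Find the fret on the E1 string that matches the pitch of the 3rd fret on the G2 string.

G2 at fret 3 is G2 + 3 semitones = A#2.
The open E1 string is 15 semitones below the open G2, so the same pitch on the E1 string lies at fret 3 + 15 = 18.

18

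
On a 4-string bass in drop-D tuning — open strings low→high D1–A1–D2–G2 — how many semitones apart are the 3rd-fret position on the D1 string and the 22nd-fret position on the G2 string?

36 semitones

D1 at fret 3 → F1 (MIDI 29); G2 at fret 22 → F4 (MIDI 65).
29 − 65 = -36, so the two pitches are 36 semitones apart, with F4 the higher.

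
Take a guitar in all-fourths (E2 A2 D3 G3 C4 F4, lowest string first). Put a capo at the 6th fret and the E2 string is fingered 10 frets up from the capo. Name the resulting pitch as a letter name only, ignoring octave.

G♯

The capo raises the open E2 by 6 semitones to A♯2; fretting 10 more gives E2 + 6 + 10 = E2 + 16 semitones, landing on G♯.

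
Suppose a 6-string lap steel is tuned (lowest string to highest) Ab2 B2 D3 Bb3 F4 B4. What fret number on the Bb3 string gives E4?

E4 is 6 semitones above the open Bb3 (Bb–B–C–Db–D–Eb–E), so it sits at fret 6.

6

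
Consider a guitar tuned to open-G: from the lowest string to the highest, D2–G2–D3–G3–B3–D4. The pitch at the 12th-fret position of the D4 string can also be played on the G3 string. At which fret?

D4 at fret 12 is D4 + 12 semitones = D5.
The open G3 string is 7 semitones below the open D4, so the same pitch on the G3 string lies at fret 12 + 7 = 19.

19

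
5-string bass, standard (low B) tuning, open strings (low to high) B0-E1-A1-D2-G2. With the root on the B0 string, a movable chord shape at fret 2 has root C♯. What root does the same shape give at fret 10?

Moving from fret 2 to fret 10 shifts the root by 8 semitones.
C♯ up 8 semitones is A.

A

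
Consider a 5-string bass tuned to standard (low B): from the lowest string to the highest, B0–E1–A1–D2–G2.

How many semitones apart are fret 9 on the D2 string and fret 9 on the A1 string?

D2 at fret 9 → B2 (MIDI 47); A1 at fret 9 → F#2 (MIDI 42).
47 − 42 = 5, so the two pitches are 5 semitones apart, with B2 the higher.

5 semitones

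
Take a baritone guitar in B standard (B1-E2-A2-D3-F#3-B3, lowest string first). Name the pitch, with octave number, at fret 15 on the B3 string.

Each fret is one semitone, so B3 + 15 = D5.

D5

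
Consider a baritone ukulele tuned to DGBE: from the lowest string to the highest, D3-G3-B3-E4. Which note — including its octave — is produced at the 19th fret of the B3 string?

F♯5

The open B3 string plus 19 semitones: B–C–C#–D–…–E–F–F#.
The walk passes from B into C 2 times, so the octave number goes from 3 to 5.
(Equivalently spelled G♭5.)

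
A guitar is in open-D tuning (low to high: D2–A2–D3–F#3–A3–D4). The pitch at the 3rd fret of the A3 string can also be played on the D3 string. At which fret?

A3 at fret 3 is A3 + 3 semitones = C4.
The open D3 string is 7 semitones below the open A3, so the same pitch on the D3 string lies at fret 3 + 7 = 10.

10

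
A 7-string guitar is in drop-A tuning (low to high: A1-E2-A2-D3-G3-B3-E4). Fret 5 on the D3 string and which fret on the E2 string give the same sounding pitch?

15

D3 at fret 5 is D3 + 5 semitones = G3.
The open E2 string is 10 semitones below the open D3, so the same pitch on the E2 string lies at fret 5 + 10 = 15.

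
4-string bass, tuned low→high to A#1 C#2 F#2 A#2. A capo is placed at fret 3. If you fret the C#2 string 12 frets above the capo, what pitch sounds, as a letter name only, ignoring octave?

E

The capo raises the open C#2 by 3 semitones to E2; fretting 12 more gives C#2 + 3 + 12 = C#2 + 15 semitones, landing on E.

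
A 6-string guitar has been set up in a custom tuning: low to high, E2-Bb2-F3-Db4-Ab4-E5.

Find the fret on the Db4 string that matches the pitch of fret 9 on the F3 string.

Fret 9 on F3 is MIDI 53 + 9 = 62 (D4). On the Db4 string (open MIDI 61), that pitch is 62 − 61 = fret 1.

1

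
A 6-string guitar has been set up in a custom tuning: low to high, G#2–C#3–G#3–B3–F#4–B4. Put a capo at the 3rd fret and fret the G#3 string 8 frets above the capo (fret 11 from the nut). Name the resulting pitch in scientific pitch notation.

G4

The capo raises the open G#3 by 3 semitones to B3; fretting 8 more gives G#3 + 3 + 8 = G#3 + 11 semitones = G4.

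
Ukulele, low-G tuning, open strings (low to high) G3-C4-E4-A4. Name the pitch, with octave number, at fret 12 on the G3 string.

G3 is MIDI 55. Adding 12 gives 67, which is G4.

G4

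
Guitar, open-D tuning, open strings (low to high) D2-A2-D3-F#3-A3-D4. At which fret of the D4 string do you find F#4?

F#4 is 4 semitones above the open D4 (D–D#–E–F–F#), so it sits at fret 4.

4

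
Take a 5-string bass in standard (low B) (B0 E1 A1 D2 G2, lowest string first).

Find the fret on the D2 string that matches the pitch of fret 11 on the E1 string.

E1 at fret 11 is E1 + 11 semitones = D#2.
The open D2 string is 10 semitones above the open E1, so the same pitch on the D2 string lies at fret 11 − 10 = 1.

1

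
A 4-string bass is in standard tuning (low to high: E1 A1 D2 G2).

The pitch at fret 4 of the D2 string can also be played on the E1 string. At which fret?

Fret 4 on D2 is MIDI 38 + 4 = 42 (F#2). On the E1 string (open MIDI 28), that pitch is 42 − 28 = fret 14.

14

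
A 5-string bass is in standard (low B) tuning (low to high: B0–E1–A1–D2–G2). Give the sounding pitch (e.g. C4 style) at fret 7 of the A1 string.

Each fret is one semitone, so A1 + 7 = E2.

E2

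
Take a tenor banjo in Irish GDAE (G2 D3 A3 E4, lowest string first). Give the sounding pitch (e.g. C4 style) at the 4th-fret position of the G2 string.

The open G2 string plus 4 semitones: G–G#–A–A#–B.
No B→C boundary is crossed, so the octave stays at 2.

B2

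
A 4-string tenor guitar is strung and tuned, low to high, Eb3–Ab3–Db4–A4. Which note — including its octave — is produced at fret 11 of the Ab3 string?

Each fret is one semitone, so Ab3 + 11 = G4.

G4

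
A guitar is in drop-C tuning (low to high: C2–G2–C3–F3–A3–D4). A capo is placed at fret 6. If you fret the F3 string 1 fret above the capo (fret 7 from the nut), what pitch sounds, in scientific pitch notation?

The capo raises the open F3 by 6 semitones to B3; fretting 1 more gives F3 + 6 + 1 = F3 + 7 semitones = C4.

C4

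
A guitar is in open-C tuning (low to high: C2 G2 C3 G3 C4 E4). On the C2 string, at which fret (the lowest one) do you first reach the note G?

From C2, count semitones up the chromatic scale until reaching G: C–C#–D–D#–E–F–F#–G — 7 steps.

7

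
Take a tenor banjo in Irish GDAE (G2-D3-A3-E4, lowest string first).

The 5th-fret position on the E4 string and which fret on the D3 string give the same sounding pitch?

E4 at fret 5 is E4 + 5 semitones = A4.
The open D3 string is 14 semitones below the open E4, so the same pitch on the D3 string lies at fret 5 + 14 = 19.

19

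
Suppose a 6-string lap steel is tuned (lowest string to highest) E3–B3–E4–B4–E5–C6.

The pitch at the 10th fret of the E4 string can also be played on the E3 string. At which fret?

22

Fret 10 on E4 is MIDI 64 + 10 = 74 (D5). On the E3 string (open MIDI 52), that pitch is 74 − 52 = fret 22.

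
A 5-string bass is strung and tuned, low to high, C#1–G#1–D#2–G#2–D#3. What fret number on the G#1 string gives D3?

18

D3 is 18 semitones above the open G#1 (G#–A–A#–B–…–C–C#–D), so it sits at fret 18.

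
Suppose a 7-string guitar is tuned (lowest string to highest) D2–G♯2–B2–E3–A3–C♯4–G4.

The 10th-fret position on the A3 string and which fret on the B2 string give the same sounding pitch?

20

Fret 10 on A3 is MIDI 57 + 10 = 67 (G4). On the B2 string (open MIDI 47), that pitch is 67 − 47 = fret 20.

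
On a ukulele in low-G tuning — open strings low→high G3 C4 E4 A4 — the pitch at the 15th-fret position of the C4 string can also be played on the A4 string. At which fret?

C4 at fret 15 is C4 + 15 semitones = D♯5.
The open A4 string is 9 semitones above the open C4, so the same pitch on the A4 string lies at fret 15 − 9 = 6.

6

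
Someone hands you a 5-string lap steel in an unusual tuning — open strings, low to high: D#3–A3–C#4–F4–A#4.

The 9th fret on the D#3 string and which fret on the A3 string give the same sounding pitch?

3

D#3 at fret 9 is D#3 + 9 semitones = C4.
The open A3 string is 6 semitones above the open D#3, so the same pitch on the A3 string lies at fret 9 − 6 = 3.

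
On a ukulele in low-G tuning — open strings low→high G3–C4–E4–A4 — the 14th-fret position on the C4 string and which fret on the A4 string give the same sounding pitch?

C4 at fret 14 is C4 + 14 semitones = D5.
The open A4 string is 9 semitones above the open C4, so the same pitch on the A4 string lies at fret 14 − 9 = 5.

5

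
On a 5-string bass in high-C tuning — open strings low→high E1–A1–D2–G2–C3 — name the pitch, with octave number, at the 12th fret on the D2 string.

D3

D2 is MIDI 38. Adding 12 gives 50, which is D3.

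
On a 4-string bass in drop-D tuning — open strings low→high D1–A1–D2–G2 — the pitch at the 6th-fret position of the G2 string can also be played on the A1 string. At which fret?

16

G2 at fret 6 is G2 + 6 semitones = C♯3.
The open A1 string is 10 semitones below the open G2, so the same pitch on the A1 string lies at fret 6 + 10 = 16.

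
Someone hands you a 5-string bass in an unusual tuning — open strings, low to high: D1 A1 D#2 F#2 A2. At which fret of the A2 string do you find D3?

5

D3 is 5 semitones above the open A2 (A–A#–B–C–C#–D), so it sits at fret 5.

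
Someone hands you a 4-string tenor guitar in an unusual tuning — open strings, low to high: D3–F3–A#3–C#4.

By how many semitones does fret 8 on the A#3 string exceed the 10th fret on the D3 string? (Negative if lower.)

A#3 at fret 8 → F#4 (MIDI 66); D3 at fret 10 → C4 (MIDI 60).
66 − 60 = 6, so the two pitches are 6 semitones apart.

6 semitones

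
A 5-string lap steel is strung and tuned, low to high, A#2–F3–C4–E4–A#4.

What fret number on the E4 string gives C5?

8

C5 is 8 semitones above the open E4 (E–F–F#–G–G#–A–A#–B–C), so it sits at fret 8.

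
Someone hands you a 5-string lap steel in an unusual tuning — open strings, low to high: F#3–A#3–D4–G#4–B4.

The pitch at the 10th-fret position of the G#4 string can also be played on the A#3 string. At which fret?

20

Fret 10 on G#4 is MIDI 68 + 10 = 78 (F#5). On the A#3 string (open MIDI 58), that pitch is 78 − 58 = fret 20.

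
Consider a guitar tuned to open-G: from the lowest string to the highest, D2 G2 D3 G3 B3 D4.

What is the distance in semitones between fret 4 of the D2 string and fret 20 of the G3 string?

D2 at fret 4 → F#2 (MIDI 42); G3 at fret 20 → D#5 (MIDI 75).
42 − 75 = -33, so the two pitches are 33 semitones apart, with D#5 the higher.

33 semitones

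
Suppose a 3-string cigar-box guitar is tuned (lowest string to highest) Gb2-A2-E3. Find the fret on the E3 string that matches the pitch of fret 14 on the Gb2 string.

Fret 14 on Gb2 is MIDI 42 + 14 = 56 (Ab3). On the E3 string (open MIDI 52), that pitch is 56 − 52 = fret 4.

4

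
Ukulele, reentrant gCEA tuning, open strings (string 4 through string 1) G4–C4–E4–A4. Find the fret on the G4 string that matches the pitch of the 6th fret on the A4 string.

8

A4 at fret 6 is A4 + 6 semitones = D#5.
The open G4 string is 2 semitones below the open A4, so the same pitch on the G4 string lies at fret 6 + 2 = 8.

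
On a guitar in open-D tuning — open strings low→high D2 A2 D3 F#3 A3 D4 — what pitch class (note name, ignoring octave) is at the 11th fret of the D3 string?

C#

Each fret is one semitone, so D3 + 11 = C#.
(Equivalently spelled Db.)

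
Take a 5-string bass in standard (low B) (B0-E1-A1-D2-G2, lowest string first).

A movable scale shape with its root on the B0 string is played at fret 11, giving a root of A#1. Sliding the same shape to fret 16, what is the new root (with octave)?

Moving from fret 11 to fret 16 shifts the root by 5 semitones.
A#1 up 5 semitones is D#2.

D#2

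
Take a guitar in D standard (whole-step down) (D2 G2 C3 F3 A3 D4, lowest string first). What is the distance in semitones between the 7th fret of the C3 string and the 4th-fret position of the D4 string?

11 semitones

C3 at fret 7 → G3 (MIDI 55); D4 at fret 4 → F#4 (MIDI 66).
55 − 66 = -11, so the two pitches are 11 semitones apart, with F#4 the higher.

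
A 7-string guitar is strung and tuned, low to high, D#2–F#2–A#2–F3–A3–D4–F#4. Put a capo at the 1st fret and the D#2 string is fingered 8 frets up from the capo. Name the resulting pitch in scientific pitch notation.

C3

The capo raises the open D#2 by 1 semitone to E2; fretting 8 more gives D#2 + 1 + 8 = D#2 + 9 semitones = C3.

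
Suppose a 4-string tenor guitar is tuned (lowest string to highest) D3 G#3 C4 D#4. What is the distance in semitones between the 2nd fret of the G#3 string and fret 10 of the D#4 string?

15 semitones

G#3 at fret 2 → A#3 (MIDI 58); D#4 at fret 10 → C#5 (MIDI 73).
58 − 73 = -15, so the two pitches are 15 semitones apart, with C#5 the higher.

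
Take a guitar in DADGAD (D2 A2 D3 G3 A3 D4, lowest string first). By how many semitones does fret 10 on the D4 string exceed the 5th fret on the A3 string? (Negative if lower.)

10 semitones

D4 at fret 10 → C5 (MIDI 72); A3 at fret 5 → D4 (MIDI 62).
72 − 62 = 10, so the two pitches are 10 semitones apart.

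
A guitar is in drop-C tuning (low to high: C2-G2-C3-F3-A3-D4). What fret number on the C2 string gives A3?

A3 is 21 semitones above the open C2 (C–C#–D–D#–…–G–G#–A), so it sits at fret 21.

21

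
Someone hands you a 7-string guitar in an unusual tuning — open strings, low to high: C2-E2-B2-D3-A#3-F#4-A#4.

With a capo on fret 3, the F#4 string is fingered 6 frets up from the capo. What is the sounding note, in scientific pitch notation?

The capo raises the open F#4 by 3 semitones to A4; fretting 6 more gives F#4 + 3 + 6 = F#4 + 9 semitones = D#5.
(Also written Eb.)

D#5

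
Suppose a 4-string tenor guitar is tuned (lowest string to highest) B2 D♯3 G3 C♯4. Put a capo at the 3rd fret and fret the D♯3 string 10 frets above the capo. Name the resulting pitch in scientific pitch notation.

The capo raises the open D♯3 by 3 semitones to F♯3; fretting 10 more gives D♯3 + 3 + 10 = D♯3 + 13 semitones = E4.

E4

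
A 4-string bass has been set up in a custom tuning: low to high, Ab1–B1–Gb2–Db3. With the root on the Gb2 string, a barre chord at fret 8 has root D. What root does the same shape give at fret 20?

D

Moving from fret 8 to fret 20 shifts the root by 12 semitones.
D up 12 semitones is D.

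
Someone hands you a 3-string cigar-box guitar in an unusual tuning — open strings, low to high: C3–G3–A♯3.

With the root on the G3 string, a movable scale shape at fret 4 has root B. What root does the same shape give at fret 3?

A♯

Moving from fret 4 to fret 3 shifts the root by -1 semitone.
B down 1 semitone is A♯.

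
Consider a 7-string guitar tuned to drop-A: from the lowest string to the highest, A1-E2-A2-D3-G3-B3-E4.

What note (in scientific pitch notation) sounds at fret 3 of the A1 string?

The open A1 string plus 3 semitones: A–A#–B–C.
The walk passes from B into C once, so the octave number goes from 1 to 2.

C2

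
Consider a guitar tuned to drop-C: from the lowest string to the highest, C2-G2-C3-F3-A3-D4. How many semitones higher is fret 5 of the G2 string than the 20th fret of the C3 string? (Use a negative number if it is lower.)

G2 at fret 5 → C3 (MIDI 48); C3 at fret 20 → G#4 (MIDI 68).
48 − 68 = -20, so the two pitches are 20 semitones apart.

-20 semitones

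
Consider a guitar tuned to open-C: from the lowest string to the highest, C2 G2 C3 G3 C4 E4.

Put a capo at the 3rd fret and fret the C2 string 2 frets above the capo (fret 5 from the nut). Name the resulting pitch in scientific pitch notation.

F2

The capo raises the open C2 by 3 semitones to D♯2; fretting 2 more gives C2 + 3 + 2 = C2 + 5 semitones = F2.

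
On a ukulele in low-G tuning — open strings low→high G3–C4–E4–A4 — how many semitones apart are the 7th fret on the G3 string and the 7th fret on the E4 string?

G3 at fret 7 → D4 (MIDI 62); E4 at fret 7 → B4 (MIDI 71).
62 − 71 = -9, so the two pitches are 9 semitones apart, with B4 the higher.

9 semitones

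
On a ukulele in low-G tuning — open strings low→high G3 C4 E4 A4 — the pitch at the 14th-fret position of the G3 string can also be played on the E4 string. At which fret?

5

Fret 14 on G3 is MIDI 55 + 14 = 69 (A4). On the E4 string (open MIDI 64), that pitch is 69 − 64 = fret 5.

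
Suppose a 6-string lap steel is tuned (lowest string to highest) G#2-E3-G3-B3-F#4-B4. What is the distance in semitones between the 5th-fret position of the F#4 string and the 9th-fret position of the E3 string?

10 semitones

F#4 at fret 5 → B4 (MIDI 71); E3 at fret 9 → C#4 (MIDI 61).
71 − 61 = 10, so the two pitches are 10 semitones apart, with B4 the higher.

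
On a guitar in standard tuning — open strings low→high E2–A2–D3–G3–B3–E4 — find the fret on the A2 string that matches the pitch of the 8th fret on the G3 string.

G3 at fret 8 is G3 + 8 semitones = D#4.
The open A2 string is 10 semitones below the open G3, so the same pitch on the A2 string lies at fret 8 + 10 = 18.

18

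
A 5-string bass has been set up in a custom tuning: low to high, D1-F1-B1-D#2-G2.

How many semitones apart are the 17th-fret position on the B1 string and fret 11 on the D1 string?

B1 at fret 17 → E3 (MIDI 52); D1 at fret 11 → C#2 (MIDI 37).
52 − 37 = 15, so the two pitches are 15 semitones apart, with E3 the higher.

15 semitones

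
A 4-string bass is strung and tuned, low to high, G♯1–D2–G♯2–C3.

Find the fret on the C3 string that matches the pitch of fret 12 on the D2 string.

2

D2 at fret 12 is D2 + 12 semitones = D3.
The open C3 string is 10 semitones above the open D2, so the same pitch on the C3 string lies at fret 12 − 10 = 2.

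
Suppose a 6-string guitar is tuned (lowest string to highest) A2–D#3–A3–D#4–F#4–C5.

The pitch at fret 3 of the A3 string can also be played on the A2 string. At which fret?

Fret 3 on A3 is MIDI 57 + 3 = 60 (C4). On the A2 string (open MIDI 45), that pitch is 60 − 45 = fret 15.

15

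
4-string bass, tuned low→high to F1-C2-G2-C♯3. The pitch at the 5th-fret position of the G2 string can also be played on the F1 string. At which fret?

G2 at fret 5 is G2 + 5 semitones = C3.
The open F1 string is 14 semitones below the open G2, so the same pitch on the F1 string lies at fret 5 + 14 = 19.

19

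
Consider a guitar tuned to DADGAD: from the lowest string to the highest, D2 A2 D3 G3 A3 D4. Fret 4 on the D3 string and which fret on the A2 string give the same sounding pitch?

D3 at fret 4 is D3 + 4 semitones = F♯3.
The open A2 string is 5 semitones below the open D3, so the same pitch on the A2 string lies at fret 4 + 5 = 9.

9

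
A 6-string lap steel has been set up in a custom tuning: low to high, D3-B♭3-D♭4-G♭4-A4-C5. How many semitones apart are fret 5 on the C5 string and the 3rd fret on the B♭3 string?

16 semitones

C5 at fret 5 → F5 (MIDI 77); B♭3 at fret 3 → D♭4 (MIDI 61).
77 − 61 = 16, so the two pitches are 16 semitones apart, with F5 the higher.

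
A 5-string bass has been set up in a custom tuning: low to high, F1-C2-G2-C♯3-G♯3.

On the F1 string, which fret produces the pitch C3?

C3 is 19 semitones above the open F1 (F–F#–G–G#–…–A#–B–C), so it sits at fret 19.

19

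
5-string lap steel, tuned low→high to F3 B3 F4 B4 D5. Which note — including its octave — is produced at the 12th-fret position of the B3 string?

B4

B3 is MIDI 59. Adding 12 gives 71, which is B4.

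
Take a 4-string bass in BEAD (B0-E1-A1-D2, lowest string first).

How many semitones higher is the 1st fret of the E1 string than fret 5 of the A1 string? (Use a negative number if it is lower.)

-9 semitones

E1 at fret 1 → F1 (MIDI 29); A1 at fret 5 → D2 (MIDI 38).
29 − 38 = -9, so the two pitches are 9 semitones apart.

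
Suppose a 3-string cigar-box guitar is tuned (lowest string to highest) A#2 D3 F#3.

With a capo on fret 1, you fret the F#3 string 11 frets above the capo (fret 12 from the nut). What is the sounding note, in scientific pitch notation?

F#4

The capo raises the open F#3 by 1 semitone to G3; fretting 11 more gives F#3 + 1 + 11 = F#3 + 12 semitones = F#4.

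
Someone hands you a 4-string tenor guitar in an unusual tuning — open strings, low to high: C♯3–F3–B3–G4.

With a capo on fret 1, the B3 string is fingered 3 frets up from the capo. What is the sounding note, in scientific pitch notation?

D♯4

The capo raises the open B3 by 1 semitone to C4; fretting 3 more gives B3 + 1 + 3 = B3 + 4 semitones = D♯4.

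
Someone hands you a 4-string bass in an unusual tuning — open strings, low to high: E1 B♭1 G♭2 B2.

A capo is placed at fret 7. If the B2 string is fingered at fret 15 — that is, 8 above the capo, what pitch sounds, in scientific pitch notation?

D4

The capo raises the open B2 by 7 semitones to G♭3; fretting 8 more gives B2 + 7 + 8 = B2 + 15 semitones = D4.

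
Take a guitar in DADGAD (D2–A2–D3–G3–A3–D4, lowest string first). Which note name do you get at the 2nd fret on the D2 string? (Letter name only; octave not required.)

E

The open D2 string plus 2 semitones: D–D#–E.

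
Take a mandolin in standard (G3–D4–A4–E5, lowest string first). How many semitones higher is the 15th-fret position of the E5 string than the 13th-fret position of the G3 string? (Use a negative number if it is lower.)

E5 at fret 15 → G6 (MIDI 91); G3 at fret 13 → G#4 (MIDI 68).
91 − 68 = 23, so the two pitches are 23 semitones apart.

23 semitones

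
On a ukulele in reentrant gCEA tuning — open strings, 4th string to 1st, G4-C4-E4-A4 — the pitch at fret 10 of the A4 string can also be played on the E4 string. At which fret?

15

Fret 10 on A4 is MIDI 69 + 10 = 79 (G5). On the E4 string (open MIDI 64), that pitch is 79 − 64 = fret 15.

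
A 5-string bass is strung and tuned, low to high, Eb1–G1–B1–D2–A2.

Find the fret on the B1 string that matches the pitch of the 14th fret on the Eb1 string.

Fret 14 on Eb1 is MIDI 27 + 14 = 41 (F2). On the B1 string (open MIDI 35), that pitch is 41 − 35 = fret 6.

6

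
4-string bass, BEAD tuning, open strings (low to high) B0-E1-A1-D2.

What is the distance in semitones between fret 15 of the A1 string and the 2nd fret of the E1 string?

A1 at fret 15 → C3 (MIDI 48); E1 at fret 2 → F#1 (MIDI 30).
48 − 30 = 18, so the two pitches are 18 semitones apart, with C3 the higher.

18 semitones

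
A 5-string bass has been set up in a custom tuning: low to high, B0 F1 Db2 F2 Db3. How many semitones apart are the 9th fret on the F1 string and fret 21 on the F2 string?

F1 at fret 9 → D2 (MIDI 38); F2 at fret 21 → D4 (MIDI 62).
38 − 62 = -24, so the two pitches are 24 semitones apart, with D4 the higher.

24 semitones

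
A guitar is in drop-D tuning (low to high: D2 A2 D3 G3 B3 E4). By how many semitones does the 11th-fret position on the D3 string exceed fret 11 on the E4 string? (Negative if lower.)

D3 at fret 11 → C♯4 (MIDI 61); E4 at fret 11 → D♯5 (MIDI 75).
61 − 75 = -14, so the two pitches are 14 semitones apart.

-14 semitones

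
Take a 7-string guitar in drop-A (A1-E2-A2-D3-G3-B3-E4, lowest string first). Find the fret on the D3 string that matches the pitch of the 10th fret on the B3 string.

19

B3 at fret 10 is B3 + 10 semitones = A4.
The open D3 string is 9 semitones below the open B3, so the same pitch on the D3 string lies at fret 10 + 9 = 19.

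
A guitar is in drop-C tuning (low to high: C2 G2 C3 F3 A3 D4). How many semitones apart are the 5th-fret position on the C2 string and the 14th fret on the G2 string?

C2 at fret 5 → F2 (MIDI 41); G2 at fret 14 → A3 (MIDI 57).
41 − 57 = -16, so the two pitches are 16 semitones apart, with A3 the higher.

16 semitones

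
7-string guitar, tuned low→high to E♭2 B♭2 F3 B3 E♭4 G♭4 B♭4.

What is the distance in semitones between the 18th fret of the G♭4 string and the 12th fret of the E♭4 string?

G♭4 at fret 18 → C6 (MIDI 84); E♭4 at fret 12 → E♭5 (MIDI 75).
84 − 75 = 9, so the two pitches are 9 semitones apart, with C6 the higher.

9 semitones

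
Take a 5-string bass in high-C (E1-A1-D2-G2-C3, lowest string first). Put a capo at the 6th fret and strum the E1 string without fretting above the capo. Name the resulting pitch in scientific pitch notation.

The capo raises the open E1 by 6 semitones to A#1; fretting 0 more gives E1 + 6 + 0 = E1 + 6 semitones = A#1.

A#1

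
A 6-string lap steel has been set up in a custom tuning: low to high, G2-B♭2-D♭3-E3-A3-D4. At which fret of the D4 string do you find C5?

10

C5 is 10 semitones above the open D4 (D–Eb–E–F–…–Bb–B–C), so it sits at fret 10.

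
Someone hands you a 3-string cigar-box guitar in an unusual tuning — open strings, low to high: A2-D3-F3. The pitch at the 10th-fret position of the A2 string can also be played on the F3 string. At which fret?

2

Fret 10 on A2 is MIDI 45 + 10 = 55 (G3). On the F3 string (open MIDI 53), that pitch is 55 − 53 = fret 2.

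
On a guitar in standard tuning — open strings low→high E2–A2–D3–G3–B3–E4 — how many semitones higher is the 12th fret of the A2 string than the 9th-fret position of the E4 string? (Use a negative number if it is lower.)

A2 at fret 12 → A3 (MIDI 57); E4 at fret 9 → C#5 (MIDI 73).
57 − 73 = -16, so the two pitches are 16 semitones apart.

-16 semitones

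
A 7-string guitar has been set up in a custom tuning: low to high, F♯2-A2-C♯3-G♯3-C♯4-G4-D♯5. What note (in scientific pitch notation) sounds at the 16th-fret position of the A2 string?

A2 is MIDI 45. Adding 16 gives 61, which is C♯4.

C♯4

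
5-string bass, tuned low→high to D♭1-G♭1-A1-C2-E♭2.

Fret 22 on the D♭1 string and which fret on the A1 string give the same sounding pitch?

Fret 22 on D♭1 is MIDI 25 + 22 = 47 (B2). On the A1 string (open MIDI 33), that pitch is 47 − 33 = fret 14.

14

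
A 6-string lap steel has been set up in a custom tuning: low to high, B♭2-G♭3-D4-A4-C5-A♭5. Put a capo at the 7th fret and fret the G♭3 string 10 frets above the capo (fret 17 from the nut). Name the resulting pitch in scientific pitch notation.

B4

The capo raises the open G♭3 by 7 semitones to D♭4; fretting 10 more gives G♭3 + 7 + 10 = G♭3 + 17 semitones = B4.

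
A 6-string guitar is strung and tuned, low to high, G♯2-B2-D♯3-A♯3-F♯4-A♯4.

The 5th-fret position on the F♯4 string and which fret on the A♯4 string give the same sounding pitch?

F♯4 at fret 5 is F♯4 + 5 semitones = B4.
The open A♯4 string is 4 semitones above the open F♯4, so the same pitch on the A♯4 string lies at fret 5 − 4 = 1.

1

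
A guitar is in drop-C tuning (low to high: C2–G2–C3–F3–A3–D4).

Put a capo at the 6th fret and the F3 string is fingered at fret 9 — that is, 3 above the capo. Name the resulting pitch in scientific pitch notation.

D4

The capo raises the open F3 by 6 semitones to B3; fretting 3 more gives F3 + 6 + 3 = F3 + 9 semitones = D4.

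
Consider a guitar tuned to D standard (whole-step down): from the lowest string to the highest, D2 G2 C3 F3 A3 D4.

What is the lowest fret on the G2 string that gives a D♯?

From G2, count semitones up the chromatic scale until reaching D♯: G–G#–A–A#–B–C–C#–D–D# — 8 steps.

8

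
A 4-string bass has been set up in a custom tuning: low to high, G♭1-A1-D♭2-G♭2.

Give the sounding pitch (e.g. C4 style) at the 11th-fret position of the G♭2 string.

F3

Each fret is one semitone, so G♭2 + 11 = F3.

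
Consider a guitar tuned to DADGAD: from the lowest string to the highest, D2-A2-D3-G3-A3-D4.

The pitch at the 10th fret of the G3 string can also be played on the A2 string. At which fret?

Fret 10 on G3 is MIDI 55 + 10 = 65 (F4). On the A2 string (open MIDI 45), that pitch is 65 − 45 = fret 20.

20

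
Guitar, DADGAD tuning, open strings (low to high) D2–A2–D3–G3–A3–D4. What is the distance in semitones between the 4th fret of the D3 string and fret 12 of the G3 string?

D3 at fret 4 → F♯3 (MIDI 54); G3 at fret 12 → G4 (MIDI 67).
54 − 67 = -13, so the two pitches are 13 semitones apart, with G4 the higher.

13 semitones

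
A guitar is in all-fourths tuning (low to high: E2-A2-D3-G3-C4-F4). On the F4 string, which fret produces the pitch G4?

2

G4 is 2 semitones above the open F4 (F–F#–G), so it sits at fret 2.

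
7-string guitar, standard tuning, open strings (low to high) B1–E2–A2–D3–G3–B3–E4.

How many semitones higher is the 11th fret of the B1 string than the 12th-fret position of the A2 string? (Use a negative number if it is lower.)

B1 at fret 11 → A#2 (MIDI 46); A2 at fret 12 → A3 (MIDI 57).
46 − 57 = -11, so the two pitches are 11 semitones apart.

-11 semitones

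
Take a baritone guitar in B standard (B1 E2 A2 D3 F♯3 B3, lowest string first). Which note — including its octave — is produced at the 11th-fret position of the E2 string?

E2 is MIDI 40. Adding 11 gives 51, which is D♯3.

D♯3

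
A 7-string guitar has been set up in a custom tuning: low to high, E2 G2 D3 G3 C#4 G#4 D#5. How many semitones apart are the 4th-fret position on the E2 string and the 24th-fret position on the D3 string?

30 semitones

E2 at fret 4 → G#2 (MIDI 44); D3 at fret 24 → D5 (MIDI 74).
44 − 74 = -30, so the two pitches are 30 semitones apart, with D5 the higher.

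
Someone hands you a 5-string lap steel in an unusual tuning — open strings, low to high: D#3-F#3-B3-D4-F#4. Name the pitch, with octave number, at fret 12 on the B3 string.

The open B3 string plus 12 semitones: B–C–C#–D–…–A–A#–B.
The walk passes from B into C once, so the octave number goes from 3 to 4.

B4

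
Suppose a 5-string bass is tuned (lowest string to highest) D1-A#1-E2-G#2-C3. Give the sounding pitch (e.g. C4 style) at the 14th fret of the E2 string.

F#3

Each fret is one semitone, so E2 + 14 = F#3.
(Equivalently spelled Gb3.)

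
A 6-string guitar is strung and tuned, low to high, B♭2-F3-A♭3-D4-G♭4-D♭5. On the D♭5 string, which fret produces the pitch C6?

11

C6 is 11 semitones above the open D♭5 (Db–D–Eb–E–…–Bb–B–C), so it sits at fret 11.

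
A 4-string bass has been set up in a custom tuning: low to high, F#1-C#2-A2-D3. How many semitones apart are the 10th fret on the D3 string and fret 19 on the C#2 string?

4 semitones

D3 at fret 10 → C4 (MIDI 60); C#2 at fret 19 → G#3 (MIDI 56).
60 − 56 = 4, so the two pitches are 4 semitones apart, with C4 the higher.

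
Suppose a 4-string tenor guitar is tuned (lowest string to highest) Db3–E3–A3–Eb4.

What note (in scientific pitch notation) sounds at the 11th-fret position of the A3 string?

Each fret is one semitone, so A3 + 11 = Ab4.

Ab4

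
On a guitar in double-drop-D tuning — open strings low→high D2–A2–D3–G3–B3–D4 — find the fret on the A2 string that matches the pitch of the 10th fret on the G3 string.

20

G3 at fret 10 is G3 + 10 semitones = F4.
The open A2 string is 10 semitones below the open G3, so the same pitch on the A2 string lies at fret 10 + 10 = 20.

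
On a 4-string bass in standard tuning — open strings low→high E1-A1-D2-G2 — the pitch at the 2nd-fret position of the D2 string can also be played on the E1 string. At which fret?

D2 at fret 2 is D2 + 2 semitones = E2.
The open E1 string is 10 semitones below the open D2, so the same pitch on the E1 string lies at fret 2 + 10 = 12.

12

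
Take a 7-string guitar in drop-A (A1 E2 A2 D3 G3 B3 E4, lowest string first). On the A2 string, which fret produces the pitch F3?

8

F3 is 8 semitones above the open A2 (A–A#–B–C–C#–D–D#–E–F), so it sits at fret 8.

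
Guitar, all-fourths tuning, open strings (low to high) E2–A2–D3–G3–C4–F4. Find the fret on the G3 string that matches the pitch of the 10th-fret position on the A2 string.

A2 at fret 10 is A2 + 10 semitones = G3.
The open G3 string is 10 semitones above the open A2, so the same pitch on the G3 string lies at fret 10 − 10 = 0.

0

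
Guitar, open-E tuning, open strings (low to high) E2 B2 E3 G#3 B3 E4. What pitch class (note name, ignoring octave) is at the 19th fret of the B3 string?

F#

The open B3 string plus 19 semitones: B–C–C#–D–…–E–F–F#.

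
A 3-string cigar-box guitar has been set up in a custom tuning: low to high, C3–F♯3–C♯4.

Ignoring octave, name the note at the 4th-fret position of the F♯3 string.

Each fret is one semitone, so F♯3 + 4 = A♯.
(Equivalently spelled B♭.)

A♯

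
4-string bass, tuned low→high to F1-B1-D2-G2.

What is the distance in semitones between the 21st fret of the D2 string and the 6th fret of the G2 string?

10 semitones

D2 at fret 21 → B3 (MIDI 59); G2 at fret 6 → C#3 (MIDI 49).
59 − 49 = 10, so the two pitches are 10 semitones apart, with B3 the higher.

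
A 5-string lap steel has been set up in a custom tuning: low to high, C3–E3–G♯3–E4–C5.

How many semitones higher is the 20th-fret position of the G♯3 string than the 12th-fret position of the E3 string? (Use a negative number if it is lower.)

G♯3 at fret 20 → E5 (MIDI 76); E3 at fret 12 → E4 (MIDI 64).
76 − 64 = 12, so the two pitches are 12 semitones apart.

12 semitones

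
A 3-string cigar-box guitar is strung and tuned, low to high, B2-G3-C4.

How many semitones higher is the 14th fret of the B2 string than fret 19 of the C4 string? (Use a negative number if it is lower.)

-18 semitones

B2 at fret 14 → Db4 (MIDI 61); C4 at fret 19 → G5 (MIDI 79).
61 − 79 = -18, so the two pitches are 18 semitones apart.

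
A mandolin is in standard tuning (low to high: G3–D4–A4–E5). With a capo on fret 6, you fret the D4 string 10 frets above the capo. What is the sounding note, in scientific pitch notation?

The capo raises the open D4 by 6 semitones to G#4; fretting 10 more gives D4 + 6 + 10 = D4 + 16 semitones = F#5.

F#5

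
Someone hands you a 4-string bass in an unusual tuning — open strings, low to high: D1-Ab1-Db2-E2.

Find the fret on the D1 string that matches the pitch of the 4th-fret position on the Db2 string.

15

Fret 4 on Db2 is MIDI 37 + 4 = 41 (F2). On the D1 string (open MIDI 26), that pitch is 41 − 26 = fret 15.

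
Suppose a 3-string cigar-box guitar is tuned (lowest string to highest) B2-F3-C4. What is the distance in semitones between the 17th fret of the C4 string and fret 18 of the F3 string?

6 semitones

C4 at fret 17 → F5 (MIDI 77); F3 at fret 18 → B4 (MIDI 71).
77 − 71 = 6, so the two pitches are 6 semitones apart, with F5 the higher.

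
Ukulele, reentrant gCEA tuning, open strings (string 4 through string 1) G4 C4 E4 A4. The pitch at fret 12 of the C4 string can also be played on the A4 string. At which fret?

3

C4 at fret 12 is C4 + 12 semitones = C5.
The open A4 string is 9 semitones above the open C4, so the same pitch on the A4 string lies at fret 12 − 9 = 3.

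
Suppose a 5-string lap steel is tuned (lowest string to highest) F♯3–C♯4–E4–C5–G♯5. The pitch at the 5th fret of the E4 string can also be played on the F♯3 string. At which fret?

E4 at fret 5 is E4 + 5 semitones = A4.
The open F♯3 string is 10 semitones below the open E4, so the same pitch on the F♯3 string lies at fret 5 + 10 = 15.

15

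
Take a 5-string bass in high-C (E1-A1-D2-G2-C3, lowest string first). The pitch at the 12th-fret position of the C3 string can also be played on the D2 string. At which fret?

Fret 12 on C3 is MIDI 48 + 12 = 60 (C4). On the D2 string (open MIDI 38), that pitch is 60 − 38 = fret 22.

22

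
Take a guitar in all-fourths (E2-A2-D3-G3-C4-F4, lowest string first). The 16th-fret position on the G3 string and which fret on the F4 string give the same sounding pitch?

Fret 16 on G3 is MIDI 55 + 16 = 71 (B4). On the F4 string (open MIDI 65), that pitch is 71 − 65 = fret 6.

6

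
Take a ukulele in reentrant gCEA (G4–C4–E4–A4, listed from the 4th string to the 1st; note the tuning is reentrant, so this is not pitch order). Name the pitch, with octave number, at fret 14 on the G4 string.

A5

Each fret is one semitone, so G4 + 14 = A5.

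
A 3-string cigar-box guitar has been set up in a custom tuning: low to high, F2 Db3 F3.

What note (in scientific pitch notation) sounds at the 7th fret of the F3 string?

C4

Each fret is one semitone, so F3 + 7 = C4.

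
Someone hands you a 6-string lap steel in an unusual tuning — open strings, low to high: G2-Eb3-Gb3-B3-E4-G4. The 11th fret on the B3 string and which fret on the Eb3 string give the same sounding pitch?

19

Fret 11 on B3 is MIDI 59 + 11 = 70 (Bb4). On the Eb3 string (open MIDI 51), that pitch is 70 − 51 = fret 19.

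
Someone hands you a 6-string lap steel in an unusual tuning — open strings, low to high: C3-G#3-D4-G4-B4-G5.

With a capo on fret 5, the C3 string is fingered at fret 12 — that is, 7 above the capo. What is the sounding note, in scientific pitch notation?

The capo raises the open C3 by 5 semitones to F3; fretting 7 more gives C3 + 5 + 7 = C3 + 12 semitones = C4.

C4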